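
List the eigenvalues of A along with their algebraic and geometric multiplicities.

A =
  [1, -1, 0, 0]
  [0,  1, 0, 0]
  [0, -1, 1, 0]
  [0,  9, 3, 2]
λ = 1: alg = 3, geom = 2; λ = 2: alg = 1, geom = 1

Step 1 — factor the characteristic polynomial to read off the algebraic multiplicities:
  χ_A(x) = (x - 2)*(x - 1)^3

Step 2 — compute geometric multiplicities via the rank-nullity identity g(λ) = n − rank(A − λI):
  rank(A − (1)·I) = 2, so dim ker(A − (1)·I) = n − 2 = 2
  rank(A − (2)·I) = 3, so dim ker(A − (2)·I) = n − 3 = 1

Summary:
  λ = 1: algebraic multiplicity = 3, geometric multiplicity = 2
  λ = 2: algebraic multiplicity = 1, geometric multiplicity = 1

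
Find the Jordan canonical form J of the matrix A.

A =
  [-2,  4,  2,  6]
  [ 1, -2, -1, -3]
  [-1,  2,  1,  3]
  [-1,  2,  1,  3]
J_2(0) ⊕ J_1(0) ⊕ J_1(0)

The characteristic polynomial is
  det(x·I − A) = x^4

Eigenvalues and multiplicities (the geometric multiplicity of λ is n − rank(A − λI), which equals the number of Jordan blocks for λ):
  λ = 0: algebraic multiplicity = 4, geometric multiplicity = 3

Determining the block sizes for each eigenvalue:
  λ = 0: 3 blocks summing to 4 forces exactly one block of size 2 and the rest size 1 → block sizes [2, 1, 1]

Assembling the blocks gives a Jordan form
J =
  [0, 1, 0, 0]
  [0, 0, 0, 0]
  [0, 0, 0, 0]
  [0, 0, 0, 0]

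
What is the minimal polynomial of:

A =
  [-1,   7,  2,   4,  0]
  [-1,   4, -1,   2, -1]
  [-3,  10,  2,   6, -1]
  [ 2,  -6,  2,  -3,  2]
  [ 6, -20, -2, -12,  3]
x^3 - 3*x^2 + 3*x - 1

The characteristic polynomial is χ_A(x) = (x - 1)^5, so the eigenvalues are known. The minimal polynomial is
  m_A(x) = Π_λ (x − λ)^{k_λ}
where k_λ is the size of the *largest* Jordan block for λ (equivalently, the smallest k with (A − λI)^k v = 0 for every generalised eigenvector v of λ).

  λ = 1: largest Jordan block has size 3, contributing (x − 1)^3

So m_A(x) = (x - 1)^3 = x^3 - 3*x^2 + 3*x - 1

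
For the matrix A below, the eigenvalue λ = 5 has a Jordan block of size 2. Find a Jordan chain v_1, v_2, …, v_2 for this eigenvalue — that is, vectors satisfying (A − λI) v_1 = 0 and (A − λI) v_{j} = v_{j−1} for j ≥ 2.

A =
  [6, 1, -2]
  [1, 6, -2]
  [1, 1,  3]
A Jordan chain for λ = 5 of length 2:
v_1 = (1, 1, 1)ᵀ
v_2 = (1, 0, 0)ᵀ

Let N = A − (5)·I. We want v_2 with N^2 v_2 = 0 but N^1 v_2 ≠ 0; then v_{j-1} := N · v_j for j = 2, …, 2.

Pick v_2 = (1, 0, 0)ᵀ.
Then v_1 = N · v_2 = (1, 1, 1)ᵀ.

Sanity check: (A − (5)·I) v_1 = (0, 0, 0)ᵀ = 0. ✓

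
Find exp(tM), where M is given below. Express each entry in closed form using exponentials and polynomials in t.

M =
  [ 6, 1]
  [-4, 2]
e^{tM} =
  [2*t*exp(4*t) + exp(4*t), t*exp(4*t)]
  [-4*t*exp(4*t), -2*t*exp(4*t) + exp(4*t)]

Strategy: write M = P · J · P⁻¹ where J is a Jordan canonical form, so e^{tM} = P · e^{tJ} · P⁻¹, and e^{tJ} can be computed block-by-block.

M has Jordan form
J =
  [4, 1]
  [0, 4]
(up to reordering of blocks).

Per-block formulas:
  For a 2×2 Jordan block J_2(4): exp(t · J_2(4)) = e^(4t)·(I + t·N), where N is the 2×2 nilpotent shift.

After assembling e^{tJ} and conjugating by P, we get:

e^{tM} =
  [2*t*exp(4*t) + exp(4*t), t*exp(4*t)]
  [-4*t*exp(4*t), -2*t*exp(4*t) + exp(4*t)]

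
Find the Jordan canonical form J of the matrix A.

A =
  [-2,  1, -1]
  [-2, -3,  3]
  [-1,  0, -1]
J_3(-2)

The characteristic polynomial is
  det(x·I − A) = x^3 + 6*x^2 + 12*x + 8 = (x + 2)^3

Eigenvalues and multiplicities (the geometric multiplicity of λ is n − rank(A − λI), which equals the number of Jordan blocks for λ):
  λ = -2: algebraic multiplicity = 3, geometric multiplicity = 1

Determining the block sizes for each eigenvalue:
  λ = -2: one block (gm = 1), so the single block has size am = 3 → block sizes [3]

Assembling the blocks gives a Jordan form
J =
  [-2,  1,  0]
  [ 0, -2,  1]
  [ 0,  0, -2]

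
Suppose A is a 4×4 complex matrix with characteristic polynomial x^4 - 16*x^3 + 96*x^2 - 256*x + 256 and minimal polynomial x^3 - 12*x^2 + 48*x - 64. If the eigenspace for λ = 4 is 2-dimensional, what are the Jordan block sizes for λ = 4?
Block sizes for λ = 4: [3, 1]

Step 1 — from the characteristic polynomial, algebraic multiplicity of λ = 4 is 4. From dim ker(A − (4)·I) = 2, there are exactly 2 Jordan blocks for λ = 4.
Step 2 — from the minimal polynomial, the factor (x − 4)^3 tells us the largest block for λ = 4 has size 3.
Step 3 — with total size 4, 2 blocks, and largest block 3, the block sizes (in nonincreasing order) are [3, 1].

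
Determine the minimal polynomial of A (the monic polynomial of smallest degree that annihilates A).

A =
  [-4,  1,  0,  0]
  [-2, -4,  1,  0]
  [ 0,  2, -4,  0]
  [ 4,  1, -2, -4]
x^3 + 12*x^2 + 48*x + 64

The characteristic polynomial is χ_A(x) = (x + 4)^4, so the eigenvalues are known. The minimal polynomial is
  m_A(x) = Π_λ (x − λ)^{k_λ}
where k_λ is the size of the *largest* Jordan block for λ (equivalently, the smallest k with (A − λI)^k v = 0 for every generalised eigenvector v of λ).

  λ = -4: largest Jordan block has size 3, contributing (x + 4)^3

So m_A(x) = (x + 4)^3 = x^3 + 12*x^2 + 48*x + 64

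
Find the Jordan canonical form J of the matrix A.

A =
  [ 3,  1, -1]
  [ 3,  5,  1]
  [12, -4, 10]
J_2(6) ⊕ J_1(6)

The characteristic polynomial is
  det(x·I − A) = x^3 - 18*x^2 + 108*x - 216 = (x - 6)^3

Eigenvalues and multiplicities (the geometric multiplicity of λ is n − rank(A − λI), which equals the number of Jordan blocks for λ):
  λ = 6: algebraic multiplicity = 3, geometric multiplicity = 2

Determining the block sizes for each eigenvalue:
  λ = 6: 2 blocks summing to 3 forces exactly one block of size 2 and the rest size 1 → block sizes [2, 1]

Assembling the blocks gives a Jordan form
J =
  [6, 1, 0]
  [0, 6, 0]
  [0, 0, 6]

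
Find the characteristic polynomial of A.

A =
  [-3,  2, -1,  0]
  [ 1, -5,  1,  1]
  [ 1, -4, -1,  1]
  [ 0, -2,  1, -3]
x^4 + 12*x^3 + 54*x^2 + 108*x + 81

Expanding det(x·I − A) (e.g. by cofactor expansion or by noting that A is similar to its Jordan form J, which has the same characteristic polynomial as A) gives
  χ_A(x) = x^4 + 12*x^3 + 54*x^2 + 108*x + 81
which factors as (x + 3)^4. The eigenvalues (with algebraic multiplicities) are λ = -3 with multiplicity 4.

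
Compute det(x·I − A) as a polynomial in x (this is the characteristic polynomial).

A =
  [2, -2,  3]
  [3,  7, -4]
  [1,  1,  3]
x^3 - 12*x^2 + 48*x - 64

Expanding det(x·I − A) (e.g. by cofactor expansion or by noting that A is similar to its Jordan form J, which has the same characteristic polynomial as A) gives
  χ_A(x) = x^3 - 12*x^2 + 48*x - 64
which factors as (x - 4)^3. The eigenvalues (with algebraic multiplicities) are λ = 4 with multiplicity 3.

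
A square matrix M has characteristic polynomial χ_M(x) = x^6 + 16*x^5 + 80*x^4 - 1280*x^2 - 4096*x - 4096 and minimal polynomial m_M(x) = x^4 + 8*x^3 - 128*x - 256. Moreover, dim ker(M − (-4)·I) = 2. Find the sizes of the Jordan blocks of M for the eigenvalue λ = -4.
Block sizes for λ = -4: [3, 2]

Step 1 — from the characteristic polynomial, algebraic multiplicity of λ = -4 is 5. From dim ker(M − (-4)·I) = 2, there are exactly 2 Jordan blocks for λ = -4.
Step 2 — from the minimal polynomial, the factor (x + 4)^3 tells us the largest block for λ = -4 has size 3.
Step 3 — with total size 5, 2 blocks, and largest block 3, the block sizes (in nonincreasing order) are [3, 2].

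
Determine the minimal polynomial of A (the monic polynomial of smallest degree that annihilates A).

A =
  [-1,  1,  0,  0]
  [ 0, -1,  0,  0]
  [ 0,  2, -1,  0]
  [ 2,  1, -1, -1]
x^2 + 2*x + 1

The characteristic polynomial is χ_A(x) = (x + 1)^4, so the eigenvalues are known. The minimal polynomial is
  m_A(x) = Π_λ (x − λ)^{k_λ}
where k_λ is the size of the *largest* Jordan block for λ (equivalently, the smallest k with (A − λI)^k v = 0 for every generalised eigenvector v of λ).

  λ = -1: largest Jordan block has size 2, contributing (x + 1)^2

So m_A(x) = (x + 1)^2 = x^2 + 2*x + 1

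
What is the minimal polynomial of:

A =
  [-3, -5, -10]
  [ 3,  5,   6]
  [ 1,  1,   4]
x^2 - 4*x + 4

The characteristic polynomial is χ_A(x) = (x - 2)^3, so the eigenvalues are known. The minimal polynomial is
  m_A(x) = Π_λ (x − λ)^{k_λ}
where k_λ is the size of the *largest* Jordan block for λ (equivalently, the smallest k with (A − λI)^k v = 0 for every generalised eigenvector v of λ).

  λ = 2: largest Jordan block has size 2, contributing (x − 2)^2

So m_A(x) = (x - 2)^2 = x^2 - 4*x + 4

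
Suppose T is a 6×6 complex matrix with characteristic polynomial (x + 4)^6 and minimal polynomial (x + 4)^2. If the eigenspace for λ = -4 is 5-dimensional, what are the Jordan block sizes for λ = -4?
Block sizes for λ = -4: [2, 1, 1, 1, 1]

Step 1 — from the characteristic polynomial, algebraic multiplicity of λ = -4 is 6. From dim ker(T − (-4)·I) = 5, there are exactly 5 Jordan blocks for λ = -4.
Step 2 — from the minimal polynomial, the factor (x + 4)^2 tells us the largest block for λ = -4 has size 2.
Step 3 — with total size 6, 5 blocks, and largest block 2, the block sizes (in nonincreasing order) are [2, 1, 1, 1, 1].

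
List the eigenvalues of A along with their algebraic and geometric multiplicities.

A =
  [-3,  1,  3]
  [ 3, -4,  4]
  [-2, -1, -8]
λ = -5: alg = 3, geom = 1

Step 1 — factor the characteristic polynomial to read off the algebraic multiplicities:
  χ_A(x) = (x + 5)^3

Step 2 — compute geometric multiplicities via the rank-nullity identity g(λ) = n − rank(A − λI):
  rank(A − (-5)·I) = 2, so dim ker(A − (-5)·I) = n − 2 = 1

Summary:
  λ = -5: algebraic multiplicity = 3, geometric multiplicity = 1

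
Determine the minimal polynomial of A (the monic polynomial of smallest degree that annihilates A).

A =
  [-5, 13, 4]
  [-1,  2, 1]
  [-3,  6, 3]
x^3

The characteristic polynomial is χ_A(x) = x^3, so the eigenvalues are known. The minimal polynomial is
  m_A(x) = Π_λ (x − λ)^{k_λ}
where k_λ is the size of the *largest* Jordan block for λ (equivalently, the smallest k with (A − λI)^k v = 0 for every generalised eigenvector v of λ).

  λ = 0: largest Jordan block has size 3, contributing (x − 0)^3

So m_A(x) = x^3 = x^3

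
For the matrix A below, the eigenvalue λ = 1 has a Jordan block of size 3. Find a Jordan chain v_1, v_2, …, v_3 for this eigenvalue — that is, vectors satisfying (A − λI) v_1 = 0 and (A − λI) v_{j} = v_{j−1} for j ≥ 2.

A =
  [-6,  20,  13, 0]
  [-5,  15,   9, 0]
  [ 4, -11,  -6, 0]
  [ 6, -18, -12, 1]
A Jordan chain for λ = 1 of length 3:
v_1 = (1, 1, -1, 0)ᵀ
v_2 = (-7, -5, 4, 6)ᵀ
v_3 = (1, 0, 0, 0)ᵀ

Let N = A − (1)·I. We want v_3 with N^3 v_3 = 0 but N^2 v_3 ≠ 0; then v_{j-1} := N · v_j for j = 3, …, 2.

Pick v_3 = (1, 0, 0, 0)ᵀ.
Then v_2 = N · v_3 = (-7, -5, 4, 6)ᵀ.
Then v_1 = N · v_2 = (1, 1, -1, 0)ᵀ.

Sanity check: (A − (1)·I) v_1 = (0, 0, 0, 0)ᵀ = 0. ✓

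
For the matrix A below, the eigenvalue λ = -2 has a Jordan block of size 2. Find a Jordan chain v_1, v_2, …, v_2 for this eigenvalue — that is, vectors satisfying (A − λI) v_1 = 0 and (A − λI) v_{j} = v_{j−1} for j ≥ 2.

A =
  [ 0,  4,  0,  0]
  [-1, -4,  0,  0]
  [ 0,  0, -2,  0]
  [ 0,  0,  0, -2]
A Jordan chain for λ = -2 of length 2:
v_1 = (2, -1, 0, 0)ᵀ
v_2 = (1, 0, 0, 0)ᵀ

Let N = A − (-2)·I. We want v_2 with N^2 v_2 = 0 but N^1 v_2 ≠ 0; then v_{j-1} := N · v_j for j = 2, …, 2.

Pick v_2 = (1, 0, 0, 0)ᵀ.
Then v_1 = N · v_2 = (2, -1, 0, 0)ᵀ.

Sanity check: (A − (-2)·I) v_1 = (0, 0, 0, 0)ᵀ = 0. ✓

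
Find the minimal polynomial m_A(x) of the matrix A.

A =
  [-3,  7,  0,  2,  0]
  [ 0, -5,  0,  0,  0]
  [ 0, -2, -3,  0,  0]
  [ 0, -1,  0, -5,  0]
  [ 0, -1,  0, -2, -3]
x^3 + 13*x^2 + 55*x + 75

The characteristic polynomial is χ_A(x) = (x + 3)^3*(x + 5)^2, so the eigenvalues are known. The minimal polynomial is
  m_A(x) = Π_λ (x − λ)^{k_λ}
where k_λ is the size of the *largest* Jordan block for λ (equivalently, the smallest k with (A − λI)^k v = 0 for every generalised eigenvector v of λ).

  λ = -5: largest Jordan block has size 2, contributing (x + 5)^2
  λ = -3: largest Jordan block has size 1, contributing (x + 3)

So m_A(x) = (x + 3)*(x + 5)^2 = x^3 + 13*x^2 + 55*x + 75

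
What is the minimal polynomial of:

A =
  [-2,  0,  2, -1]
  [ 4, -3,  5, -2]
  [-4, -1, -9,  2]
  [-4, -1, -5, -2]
x^3 + 12*x^2 + 48*x + 64

The characteristic polynomial is χ_A(x) = (x + 4)^4, so the eigenvalues are known. The minimal polynomial is
  m_A(x) = Π_λ (x − λ)^{k_λ}
where k_λ is the size of the *largest* Jordan block for λ (equivalently, the smallest k with (A − λI)^k v = 0 for every generalised eigenvector v of λ).

  λ = -4: largest Jordan block has size 3, contributing (x + 4)^3

So m_A(x) = (x + 4)^3 = x^3 + 12*x^2 + 48*x + 64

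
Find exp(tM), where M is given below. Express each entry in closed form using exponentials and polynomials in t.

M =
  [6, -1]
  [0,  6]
e^{tM} =
  [exp(6*t), -t*exp(6*t)]
  [0, exp(6*t)]

Strategy: write M = P · J · P⁻¹ where J is a Jordan canonical form, so e^{tM} = P · e^{tJ} · P⁻¹, and e^{tJ} can be computed block-by-block.

M has Jordan form
J =
  [6, 1]
  [0, 6]
(up to reordering of blocks).

Per-block formulas:
  For a 2×2 Jordan block J_2(6): exp(t · J_2(6)) = e^(6t)·(I + t·N), where N is the 2×2 nilpotent shift.

After assembling e^{tJ} and conjugating by P, we get:

e^{tM} =
  [exp(6*t), -t*exp(6*t)]
  [0, exp(6*t)]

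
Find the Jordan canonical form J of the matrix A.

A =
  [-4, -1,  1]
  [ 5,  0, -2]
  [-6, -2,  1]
J_3(-1)

The characteristic polynomial is
  det(x·I − A) = x^3 + 3*x^2 + 3*x + 1 = (x + 1)^3

Eigenvalues and multiplicities (the geometric multiplicity of λ is n − rank(A − λI), which equals the number of Jordan blocks for λ):
  λ = -1: algebraic multiplicity = 3, geometric multiplicity = 1

Determining the block sizes for each eigenvalue:
  λ = -1: one block (gm = 1), so the single block has size am = 3 → block sizes [3]

Assembling the blocks gives a Jordan form
J =
  [-1,  1,  0]
  [ 0, -1,  1]
  [ 0,  0, -1]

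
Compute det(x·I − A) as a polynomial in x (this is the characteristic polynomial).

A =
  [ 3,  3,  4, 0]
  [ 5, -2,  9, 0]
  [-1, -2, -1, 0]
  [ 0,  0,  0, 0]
x^4

Expanding det(x·I − A) (e.g. by cofactor expansion or by noting that A is similar to its Jordan form J, which has the same characteristic polynomial as A) gives
  χ_A(x) = x^4
which factors as x^4. The eigenvalues (with algebraic multiplicities) are λ = 0 with multiplicity 4.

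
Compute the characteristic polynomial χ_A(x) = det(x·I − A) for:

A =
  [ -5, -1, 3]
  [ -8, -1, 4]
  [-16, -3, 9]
x^3 - 3*x^2 + 3*x - 1

Expanding det(x·I − A) (e.g. by cofactor expansion or by noting that A is similar to its Jordan form J, which has the same characteristic polynomial as A) gives
  χ_A(x) = x^3 - 3*x^2 + 3*x - 1
which factors as (x - 1)^3. The eigenvalues (with algebraic multiplicities) are λ = 1 with multiplicity 3.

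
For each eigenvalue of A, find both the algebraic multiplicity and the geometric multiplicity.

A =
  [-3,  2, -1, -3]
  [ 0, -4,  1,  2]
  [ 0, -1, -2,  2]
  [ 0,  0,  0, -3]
λ = -3: alg = 4, geom = 2

Step 1 — factor the characteristic polynomial to read off the algebraic multiplicities:
  χ_A(x) = (x + 3)^4

Step 2 — compute geometric multiplicities via the rank-nullity identity g(λ) = n − rank(A − λI):
  rank(A − (-3)·I) = 2, so dim ker(A − (-3)·I) = n − 2 = 2

Summary:
  λ = -3: algebraic multiplicity = 4, geometric multiplicity = 2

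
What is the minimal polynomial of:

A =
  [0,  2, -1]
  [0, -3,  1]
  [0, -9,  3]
x^3

The characteristic polynomial is χ_A(x) = x^3, so the eigenvalues are known. The minimal polynomial is
  m_A(x) = Π_λ (x − λ)^{k_λ}
where k_λ is the size of the *largest* Jordan block for λ (equivalently, the smallest k with (A − λI)^k v = 0 for every generalised eigenvector v of λ).

  λ = 0: largest Jordan block has size 3, contributing (x − 0)^3

So m_A(x) = x^3 = x^3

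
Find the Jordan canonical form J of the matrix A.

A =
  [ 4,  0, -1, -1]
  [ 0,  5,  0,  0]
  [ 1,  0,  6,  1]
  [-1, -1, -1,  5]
J_3(5) ⊕ J_1(5)

The characteristic polynomial is
  det(x·I − A) = x^4 - 20*x^3 + 150*x^2 - 500*x + 625 = (x - 5)^4

Eigenvalues and multiplicities (the geometric multiplicity of λ is n − rank(A − λI), which equals the number of Jordan blocks for λ):
  λ = 5: algebraic multiplicity = 4, geometric multiplicity = 2

Determining the block sizes for each eigenvalue:
  λ = 5: with am = 4 and gm = 2, the partition is not yet determined (e.g. several partitions of 4 into 2 parts exist). Let N = A − (5)·I. Computing rank(N^1) = 2, rank(N^2) = 1, rank(N^3) = 0; the number of blocks of size ≥ j is rank(N^{j−1}) − rank(N^j), giving [2, 1, 1]. So we have 1 block(s) of size 3, 1 block(s) of size 1 → block sizes [3, 1]

Assembling the blocks gives a Jordan form
J =
  [5, 1, 0, 0]
  [0, 5, 1, 0]
  [0, 0, 5, 0]
  [0, 0, 0, 5]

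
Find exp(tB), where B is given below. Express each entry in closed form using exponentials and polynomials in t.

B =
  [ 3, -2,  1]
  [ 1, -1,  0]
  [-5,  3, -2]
e^{tB} =
  [t^2 + 3*t + 1, -t^2/2 - 2*t, t^2/2 + t]
  [t^2 + t, -t^2/2 - t + 1, t^2/2]
  [-t^2 - 5*t, t^2/2 + 3*t, -t^2/2 - 2*t + 1]

Strategy: write B = P · J · P⁻¹ where J is a Jordan canonical form, so e^{tB} = P · e^{tJ} · P⁻¹, and e^{tJ} can be computed block-by-block.

B has Jordan form
J =
  [0, 1, 0]
  [0, 0, 1]
  [0, 0, 0]
(up to reordering of blocks).

Per-block formulas:
  For a 3×3 Jordan block J_3(0): exp(t · J_3(0)) = e^(0t)·(I + t·N + (t^2/2)·N^2), where N is the 3×3 nilpotent shift.

After assembling e^{tJ} and conjugating by P, we get:

e^{tB} =
  [t^2 + 3*t + 1, -t^2/2 - 2*t, t^2/2 + t]
  [t^2 + t, -t^2/2 - t + 1, t^2/2]
  [-t^2 - 5*t, t^2/2 + 3*t, -t^2/2 - 2*t + 1]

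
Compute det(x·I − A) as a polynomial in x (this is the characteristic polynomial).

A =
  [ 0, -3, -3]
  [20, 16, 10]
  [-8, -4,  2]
x^3 - 18*x^2 + 108*x - 216

Expanding det(x·I − A) (e.g. by cofactor expansion or by noting that A is similar to its Jordan form J, which has the same characteristic polynomial as A) gives
  χ_A(x) = x^3 - 18*x^2 + 108*x - 216
which factors as (x - 6)^3. The eigenvalues (with algebraic multiplicities) are λ = 6 with multiplicity 3.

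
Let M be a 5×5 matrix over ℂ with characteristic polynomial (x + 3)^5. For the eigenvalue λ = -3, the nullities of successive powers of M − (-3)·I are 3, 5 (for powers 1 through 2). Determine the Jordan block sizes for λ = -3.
Block sizes for λ = -3: [2, 2, 1]

From the dimensions of kernels of powers, the number of Jordan blocks of size at least j is d_j − d_{j−1} where d_j = dim ker(N^j) (with d_0 = 0). Computing the differences gives [3, 2].
The number of blocks of size exactly k is (#blocks of size ≥ k) − (#blocks of size ≥ k + 1), so the partition is: 1 block(s) of size 1, 2 block(s) of size 2.
In nonincreasing order the block sizes are [2, 2, 1].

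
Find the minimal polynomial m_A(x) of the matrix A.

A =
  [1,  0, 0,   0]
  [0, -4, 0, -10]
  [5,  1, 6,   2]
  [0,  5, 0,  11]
x^3 - 13*x^2 + 48*x - 36

The characteristic polynomial is χ_A(x) = (x - 6)^2*(x - 1)^2, so the eigenvalues are known. The minimal polynomial is
  m_A(x) = Π_λ (x − λ)^{k_λ}
where k_λ is the size of the *largest* Jordan block for λ (equivalently, the smallest k with (A − λI)^k v = 0 for every generalised eigenvector v of λ).

  λ = 1: largest Jordan block has size 1, contributing (x − 1)
  λ = 6: largest Jordan block has size 2, contributing (x − 6)^2

So m_A(x) = (x - 6)^2*(x - 1) = x^3 - 13*x^2 + 48*x - 36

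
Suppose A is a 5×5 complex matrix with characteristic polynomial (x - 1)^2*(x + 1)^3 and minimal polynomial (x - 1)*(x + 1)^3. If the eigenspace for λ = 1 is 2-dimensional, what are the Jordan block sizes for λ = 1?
Block sizes for λ = 1: [1, 1]

Step 1 — from the characteristic polynomial, algebraic multiplicity of λ = 1 is 2. From dim ker(A − (1)·I) = 2, there are exactly 2 Jordan blocks for λ = 1.
Step 2 — from the minimal polynomial, the factor (x − 1) tells us the largest block for λ = 1 has size 1.
Step 3 — with total size 2, 2 blocks, and largest block 1, the block sizes (in nonincreasing order) are [1, 1].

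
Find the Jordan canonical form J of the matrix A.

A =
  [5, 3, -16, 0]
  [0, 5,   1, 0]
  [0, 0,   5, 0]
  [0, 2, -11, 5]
J_3(5) ⊕ J_1(5)

The characteristic polynomial is
  det(x·I − A) = x^4 - 20*x^3 + 150*x^2 - 500*x + 625 = (x - 5)^4

Eigenvalues and multiplicities (the geometric multiplicity of λ is n − rank(A − λI), which equals the number of Jordan blocks for λ):
  λ = 5: algebraic multiplicity = 4, geometric multiplicity = 2

Determining the block sizes for each eigenvalue:
  λ = 5: with am = 4 and gm = 2, the partition is not yet determined (e.g. several partitions of 4 into 2 parts exist). Let N = A − (5)·I. Computing rank(N^1) = 2, rank(N^2) = 1, rank(N^3) = 0; the number of blocks of size ≥ j is rank(N^{j−1}) − rank(N^j), giving [2, 1, 1]. So we have 1 block(s) of size 3, 1 block(s) of size 1 → block sizes [3, 1]

Assembling the blocks gives a Jordan form
J =
  [5, 1, 0, 0]
  [0, 5, 1, 0]
  [0, 0, 5, 0]
  [0, 0, 0, 5]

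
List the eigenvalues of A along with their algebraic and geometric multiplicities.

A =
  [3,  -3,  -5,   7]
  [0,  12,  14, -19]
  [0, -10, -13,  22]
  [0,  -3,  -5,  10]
λ = 3: alg = 4, geom = 2

Step 1 — factor the characteristic polynomial to read off the algebraic multiplicities:
  χ_A(x) = (x - 3)^4

Step 2 — compute geometric multiplicities via the rank-nullity identity g(λ) = n − rank(A − λI):
  rank(A − (3)·I) = 2, so dim ker(A − (3)·I) = n − 2 = 2

Summary:
  λ = 3: algebraic multiplicity = 4, geometric multiplicity = 2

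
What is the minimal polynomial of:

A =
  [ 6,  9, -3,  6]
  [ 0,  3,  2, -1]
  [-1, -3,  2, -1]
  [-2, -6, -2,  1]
x^2 - 6*x + 9

The characteristic polynomial is χ_A(x) = (x - 3)^4, so the eigenvalues are known. The minimal polynomial is
  m_A(x) = Π_λ (x − λ)^{k_λ}
where k_λ is the size of the *largest* Jordan block for λ (equivalently, the smallest k with (A − λI)^k v = 0 for every generalised eigenvector v of λ).

  λ = 3: largest Jordan block has size 2, contributing (x − 3)^2

So m_A(x) = (x - 3)^2 = x^2 - 6*x + 9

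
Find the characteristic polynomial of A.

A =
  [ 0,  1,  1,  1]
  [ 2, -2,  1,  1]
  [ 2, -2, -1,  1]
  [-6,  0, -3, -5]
x^4 + 8*x^3 + 24*x^2 + 32*x + 16

Expanding det(x·I − A) (e.g. by cofactor expansion or by noting that A is similar to its Jordan form J, which has the same characteristic polynomial as A) gives
  χ_A(x) = x^4 + 8*x^3 + 24*x^2 + 32*x + 16
which factors as (x + 2)^4. The eigenvalues (with algebraic multiplicities) are λ = -2 with multiplicity 4.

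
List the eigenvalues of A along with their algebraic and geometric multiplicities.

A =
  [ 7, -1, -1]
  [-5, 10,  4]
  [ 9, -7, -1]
λ = 5: alg = 2, geom = 1; λ = 6: alg = 1, geom = 1

Step 1 — factor the characteristic polynomial to read off the algebraic multiplicities:
  χ_A(x) = (x - 6)*(x - 5)^2

Step 2 — compute geometric multiplicities via the rank-nullity identity g(λ) = n − rank(A − λI):
  rank(A − (5)·I) = 2, so dim ker(A − (5)·I) = n − 2 = 1
  rank(A − (6)·I) = 2, so dim ker(A − (6)·I) = n − 2 = 1

Summary:
  λ = 5: algebraic multiplicity = 2, geometric multiplicity = 1
  λ = 6: algebraic multiplicity = 1, geometric multiplicity = 1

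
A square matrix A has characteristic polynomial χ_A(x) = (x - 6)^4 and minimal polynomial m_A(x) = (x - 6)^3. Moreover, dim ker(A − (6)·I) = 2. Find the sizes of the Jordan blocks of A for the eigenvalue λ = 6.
Block sizes for λ = 6: [3, 1]

Step 1 — from the characteristic polynomial, algebraic multiplicity of λ = 6 is 4. From dim ker(A − (6)·I) = 2, there are exactly 2 Jordan blocks for λ = 6.
Step 2 — from the minimal polynomial, the factor (x − 6)^3 tells us the largest block for λ = 6 has size 3.
Step 3 — with total size 4, 2 blocks, and largest block 3, the block sizes (in nonincreasing order) are [3, 1].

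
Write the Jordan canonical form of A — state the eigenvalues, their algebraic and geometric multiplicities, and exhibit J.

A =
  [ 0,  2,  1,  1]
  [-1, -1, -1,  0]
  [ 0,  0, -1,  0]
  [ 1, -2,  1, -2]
J_3(-1) ⊕ J_1(-1)

The characteristic polynomial is
  det(x·I − A) = x^4 + 4*x^3 + 6*x^2 + 4*x + 1 = (x + 1)^4

Eigenvalues and multiplicities (the geometric multiplicity of λ is n − rank(A − λI), which equals the number of Jordan blocks for λ):
  λ = -1: algebraic multiplicity = 4, geometric multiplicity = 2

Determining the block sizes for each eigenvalue:
  λ = -1: with am = 4 and gm = 2, the partition is not yet determined (e.g. several partitions of 4 into 2 parts exist). Let N = A − (-1)·I. Computing rank(N^1) = 2, rank(N^2) = 1, rank(N^3) = 0; the number of blocks of size ≥ j is rank(N^{j−1}) − rank(N^j), giving [2, 1, 1]. So we have 1 block(s) of size 3, 1 block(s) of size 1 → block sizes [3, 1]

Assembling the blocks gives a Jordan form
J =
  [-1,  1,  0,  0]
  [ 0, -1,  1,  0]
  [ 0,  0, -1,  0]
  [ 0,  0,  0, -1]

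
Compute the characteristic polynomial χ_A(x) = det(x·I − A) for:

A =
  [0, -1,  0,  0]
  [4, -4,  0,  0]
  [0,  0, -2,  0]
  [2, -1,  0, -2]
x^4 + 8*x^3 + 24*x^2 + 32*x + 16

Expanding det(x·I − A) (e.g. by cofactor expansion or by noting that A is similar to its Jordan form J, which has the same characteristic polynomial as A) gives
  χ_A(x) = x^4 + 8*x^3 + 24*x^2 + 32*x + 16
which factors as (x + 2)^4. The eigenvalues (with algebraic multiplicities) are λ = -2 with multiplicity 4.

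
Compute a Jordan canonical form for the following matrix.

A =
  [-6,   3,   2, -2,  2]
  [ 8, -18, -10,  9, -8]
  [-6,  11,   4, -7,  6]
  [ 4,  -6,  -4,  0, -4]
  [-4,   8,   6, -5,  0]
J_3(-4) ⊕ J_1(-4) ⊕ J_1(-4)

The characteristic polynomial is
  det(x·I − A) = x^5 + 20*x^4 + 160*x^3 + 640*x^2 + 1280*x + 1024 = (x + 4)^5

Eigenvalues and multiplicities (the geometric multiplicity of λ is n − rank(A − λI), which equals the number of Jordan blocks for λ):
  λ = -4: algebraic multiplicity = 5, geometric multiplicity = 3

Determining the block sizes for each eigenvalue:
  λ = -4: with am = 5 and gm = 3, the partition is not yet determined (e.g. several partitions of 5 into 3 parts exist). Let N = A − (-4)·I. Computing rank(N^1) = 2, rank(N^2) = 1, rank(N^3) = 0; the number of blocks of size ≥ j is rank(N^{j−1}) − rank(N^j), giving [3, 1, 1]. So we have 1 block(s) of size 3, 2 block(s) of size 1 → block sizes [3, 1, 1]

Assembling the blocks gives a Jordan form
J =
  [-4,  1,  0,  0,  0]
  [ 0, -4,  1,  0,  0]
  [ 0,  0, -4,  0,  0]
  [ 0,  0,  0, -4,  0]
  [ 0,  0,  0,  0, -4]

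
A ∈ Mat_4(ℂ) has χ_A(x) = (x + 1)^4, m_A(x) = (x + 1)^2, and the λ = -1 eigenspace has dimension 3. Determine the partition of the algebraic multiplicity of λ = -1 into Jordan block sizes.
Block sizes for λ = -1: [2, 1, 1]

Step 1 — from the characteristic polynomial, algebraic multiplicity of λ = -1 is 4. From dim ker(A − (-1)·I) = 3, there are exactly 3 Jordan blocks for λ = -1.
Step 2 — from the minimal polynomial, the factor (x + 1)^2 tells us the largest block for λ = -1 has size 2.
Step 3 — with total size 4, 3 blocks, and largest block 2, the block sizes (in nonincreasing order) are [2, 1, 1].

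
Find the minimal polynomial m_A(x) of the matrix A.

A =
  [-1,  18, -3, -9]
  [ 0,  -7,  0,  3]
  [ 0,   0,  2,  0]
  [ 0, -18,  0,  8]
x^2 - x - 2

The characteristic polynomial is χ_A(x) = (x - 2)^2*(x + 1)^2, so the eigenvalues are known. The minimal polynomial is
  m_A(x) = Π_λ (x − λ)^{k_λ}
where k_λ is the size of the *largest* Jordan block for λ (equivalently, the smallest k with (A − λI)^k v = 0 for every generalised eigenvector v of λ).

  λ = -1: largest Jordan block has size 1, contributing (x + 1)
  λ = 2: largest Jordan block has size 1, contributing (x − 2)

So m_A(x) = (x - 2)*(x + 1) = x^2 - x - 2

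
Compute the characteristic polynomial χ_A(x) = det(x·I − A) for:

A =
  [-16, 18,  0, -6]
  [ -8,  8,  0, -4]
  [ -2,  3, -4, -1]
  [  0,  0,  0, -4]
x^4 + 16*x^3 + 96*x^2 + 256*x + 256

Expanding det(x·I − A) (e.g. by cofactor expansion or by noting that A is similar to its Jordan form J, which has the same characteristic polynomial as A) gives
  χ_A(x) = x^4 + 16*x^3 + 96*x^2 + 256*x + 256
which factors as (x + 4)^4. The eigenvalues (with algebraic multiplicities) are λ = -4 with multiplicity 4.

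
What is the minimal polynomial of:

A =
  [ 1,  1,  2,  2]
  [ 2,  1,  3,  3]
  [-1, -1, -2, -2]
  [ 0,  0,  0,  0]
x^3

The characteristic polynomial is χ_A(x) = x^4, so the eigenvalues are known. The minimal polynomial is
  m_A(x) = Π_λ (x − λ)^{k_λ}
where k_λ is the size of the *largest* Jordan block for λ (equivalently, the smallest k with (A − λI)^k v = 0 for every generalised eigenvector v of λ).

  λ = 0: largest Jordan block has size 3, contributing (x − 0)^3

So m_A(x) = x^3 = x^3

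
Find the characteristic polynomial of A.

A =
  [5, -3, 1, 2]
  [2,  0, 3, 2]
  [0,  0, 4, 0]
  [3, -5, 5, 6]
x^4 - 15*x^3 + 84*x^2 - 208*x + 192

Expanding det(x·I − A) (e.g. by cofactor expansion or by noting that A is similar to its Jordan form J, which has the same characteristic polynomial as A) gives
  χ_A(x) = x^4 - 15*x^3 + 84*x^2 - 208*x + 192
which factors as (x - 4)^3*(x - 3). The eigenvalues (with algebraic multiplicities) are λ = 3 with multiplicity 1, λ = 4 with multiplicity 3.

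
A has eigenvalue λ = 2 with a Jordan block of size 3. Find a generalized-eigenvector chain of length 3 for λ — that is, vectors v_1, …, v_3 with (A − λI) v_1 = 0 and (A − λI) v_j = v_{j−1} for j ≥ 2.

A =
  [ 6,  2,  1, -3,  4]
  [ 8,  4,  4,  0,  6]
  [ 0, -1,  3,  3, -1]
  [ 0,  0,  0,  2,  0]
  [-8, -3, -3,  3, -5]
A Jordan chain for λ = 2 of length 3:
v_1 = (-1, -2, 0, 0, 2)ᵀ
v_2 = (2, 2, -1, 0, -3)ᵀ
v_3 = (0, 1, 0, 0, 0)ᵀ

Let N = A − (2)·I. We want v_3 with N^3 v_3 = 0 but N^2 v_3 ≠ 0; then v_{j-1} := N · v_j for j = 3, …, 2.

Pick v_3 = (0, 1, 0, 0, 0)ᵀ.
Then v_2 = N · v_3 = (2, 2, -1, 0, -3)ᵀ.
Then v_1 = N · v_2 = (-1, -2, 0, 0, 2)ᵀ.

Sanity check: (A − (2)·I) v_1 = (0, 0, 0, 0, 0)ᵀ = 0. ✓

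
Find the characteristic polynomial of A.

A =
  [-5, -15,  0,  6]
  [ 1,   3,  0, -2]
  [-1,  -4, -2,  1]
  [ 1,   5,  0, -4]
x^4 + 8*x^3 + 24*x^2 + 32*x + 16

Expanding det(x·I − A) (e.g. by cofactor expansion or by noting that A is similar to its Jordan form J, which has the same characteristic polynomial as A) gives
  χ_A(x) = x^4 + 8*x^3 + 24*x^2 + 32*x + 16
which factors as (x + 2)^4. The eigenvalues (with algebraic multiplicities) are λ = -2 with multiplicity 4.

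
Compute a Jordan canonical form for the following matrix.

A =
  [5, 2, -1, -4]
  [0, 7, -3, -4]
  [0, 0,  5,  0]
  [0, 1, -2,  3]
J_3(5) ⊕ J_1(5)

The characteristic polynomial is
  det(x·I − A) = x^4 - 20*x^3 + 150*x^2 - 500*x + 625 = (x - 5)^4

Eigenvalues and multiplicities (the geometric multiplicity of λ is n − rank(A − λI), which equals the number of Jordan blocks for λ):
  λ = 5: algebraic multiplicity = 4, geometric multiplicity = 2

Determining the block sizes for each eigenvalue:
  λ = 5: with am = 4 and gm = 2, the partition is not yet determined (e.g. several partitions of 4 into 2 parts exist). Let N = A − (5)·I. Computing rank(N^1) = 2, rank(N^2) = 1, rank(N^3) = 0; the number of blocks of size ≥ j is rank(N^{j−1}) − rank(N^j), giving [2, 1, 1]. So we have 1 block(s) of size 3, 1 block(s) of size 1 → block sizes [3, 1]

Assembling the blocks gives a Jordan form
J =
  [5, 1, 0, 0]
  [0, 5, 1, 0]
  [0, 0, 5, 0]
  [0, 0, 0, 5]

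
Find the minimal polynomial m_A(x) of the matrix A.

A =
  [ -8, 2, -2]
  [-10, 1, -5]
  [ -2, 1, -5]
x^2 + 8*x + 16

The characteristic polynomial is χ_A(x) = (x + 4)^3, so the eigenvalues are known. The minimal polynomial is
  m_A(x) = Π_λ (x − λ)^{k_λ}
where k_λ is the size of the *largest* Jordan block for λ (equivalently, the smallest k with (A − λI)^k v = 0 for every generalised eigenvector v of λ).

  λ = -4: largest Jordan block has size 2, contributing (x + 4)^2

So m_A(x) = (x + 4)^2 = x^2 + 8*x + 16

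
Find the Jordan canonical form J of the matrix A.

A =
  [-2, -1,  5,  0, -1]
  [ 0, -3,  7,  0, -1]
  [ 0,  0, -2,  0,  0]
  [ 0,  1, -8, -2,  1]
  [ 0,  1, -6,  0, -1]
J_3(-2) ⊕ J_1(-2) ⊕ J_1(-2)

The characteristic polynomial is
  det(x·I − A) = x^5 + 10*x^4 + 40*x^3 + 80*x^2 + 80*x + 32 = (x + 2)^5

Eigenvalues and multiplicities (the geometric multiplicity of λ is n − rank(A − λI), which equals the number of Jordan blocks for λ):
  λ = -2: algebraic multiplicity = 5, geometric multiplicity = 3

Determining the block sizes for each eigenvalue:
  λ = -2: with am = 5 and gm = 3, the partition is not yet determined (e.g. several partitions of 5 into 3 parts exist). Let N = A − (-2)·I. Computing rank(N^1) = 2, rank(N^2) = 1, rank(N^3) = 0; the number of blocks of size ≥ j is rank(N^{j−1}) − rank(N^j), giving [3, 1, 1]. So we have 1 block(s) of size 3, 2 block(s) of size 1 → block sizes [3, 1, 1]

Assembling the blocks gives a Jordan form
J =
  [-2,  1,  0,  0,  0]
  [ 0, -2,  1,  0,  0]
  [ 0,  0, -2,  0,  0]
  [ 0,  0,  0, -2,  0]
  [ 0,  0,  0,  0, -2]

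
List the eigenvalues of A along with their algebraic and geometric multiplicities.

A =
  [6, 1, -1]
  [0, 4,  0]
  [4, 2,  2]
λ = 4: alg = 3, geom = 2

Step 1 — factor the characteristic polynomial to read off the algebraic multiplicities:
  χ_A(x) = (x - 4)^3

Step 2 — compute geometric multiplicities via the rank-nullity identity g(λ) = n − rank(A − λI):
  rank(A − (4)·I) = 1, so dim ker(A − (4)·I) = n − 1 = 2

Summary:
  λ = 4: algebraic multiplicity = 3, geometric multiplicity = 2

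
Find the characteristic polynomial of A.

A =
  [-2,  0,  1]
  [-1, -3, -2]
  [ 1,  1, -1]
x^3 + 6*x^2 + 12*x + 8

Expanding det(x·I − A) (e.g. by cofactor expansion or by noting that A is similar to its Jordan form J, which has the same characteristic polynomial as A) gives
  χ_A(x) = x^3 + 6*x^2 + 12*x + 8
which factors as (x + 2)^3. The eigenvalues (with algebraic multiplicities) are λ = -2 with multiplicity 3.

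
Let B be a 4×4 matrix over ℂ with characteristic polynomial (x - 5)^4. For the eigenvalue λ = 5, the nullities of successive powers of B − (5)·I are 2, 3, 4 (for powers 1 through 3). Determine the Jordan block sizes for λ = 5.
Block sizes for λ = 5: [3, 1]

From the dimensions of kernels of powers, the number of Jordan blocks of size at least j is d_j − d_{j−1} where d_j = dim ker(N^j) (with d_0 = 0). Computing the differences gives [2, 1, 1].
The number of blocks of size exactly k is (#blocks of size ≥ k) − (#blocks of size ≥ k + 1), so the partition is: 1 block(s) of size 1, 1 block(s) of size 3.
In nonincreasing order the block sizes are [3, 1].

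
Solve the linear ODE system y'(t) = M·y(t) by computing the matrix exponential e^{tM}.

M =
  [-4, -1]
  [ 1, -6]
e^{tM} =
  [t*exp(-5*t) + exp(-5*t), -t*exp(-5*t)]
  [t*exp(-5*t), -t*exp(-5*t) + exp(-5*t)]

Strategy: write M = P · J · P⁻¹ where J is a Jordan canonical form, so e^{tM} = P · e^{tJ} · P⁻¹, and e^{tJ} can be computed block-by-block.

M has Jordan form
J =
  [-5,  1]
  [ 0, -5]
(up to reordering of blocks).

Per-block formulas:
  For a 2×2 Jordan block J_2(-5): exp(t · J_2(-5)) = e^(-5t)·(I + t·N), where N is the 2×2 nilpotent shift.

After assembling e^{tJ} and conjugating by P, we get:

e^{tM} =
  [t*exp(-5*t) + exp(-5*t), -t*exp(-5*t)]
  [t*exp(-5*t), -t*exp(-5*t) + exp(-5*t)]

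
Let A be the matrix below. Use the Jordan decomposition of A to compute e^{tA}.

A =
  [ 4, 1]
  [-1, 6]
e^{tA} =
  [-t*exp(5*t) + exp(5*t), t*exp(5*t)]
  [-t*exp(5*t), t*exp(5*t) + exp(5*t)]

Strategy: write A = P · J · P⁻¹ where J is a Jordan canonical form, so e^{tA} = P · e^{tJ} · P⁻¹, and e^{tJ} can be computed block-by-block.

A has Jordan form
J =
  [5, 1]
  [0, 5]
(up to reordering of blocks).

Per-block formulas:
  For a 2×2 Jordan block J_2(5): exp(t · J_2(5)) = e^(5t)·(I + t·N), where N is the 2×2 nilpotent shift.

After assembling e^{tJ} and conjugating by P, we get:

e^{tA} =
  [-t*exp(5*t) + exp(5*t), t*exp(5*t)]
  [-t*exp(5*t), t*exp(5*t) + exp(5*t)]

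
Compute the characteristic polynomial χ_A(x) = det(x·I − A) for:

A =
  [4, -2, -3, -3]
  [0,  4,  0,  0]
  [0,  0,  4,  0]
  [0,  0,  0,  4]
x^4 - 16*x^3 + 96*x^2 - 256*x + 256

Expanding det(x·I − A) (e.g. by cofactor expansion or by noting that A is similar to its Jordan form J, which has the same characteristic polynomial as A) gives
  χ_A(x) = x^4 - 16*x^3 + 96*x^2 - 256*x + 256
which factors as (x - 4)^4. The eigenvalues (with algebraic multiplicities) are λ = 4 with multiplicity 4.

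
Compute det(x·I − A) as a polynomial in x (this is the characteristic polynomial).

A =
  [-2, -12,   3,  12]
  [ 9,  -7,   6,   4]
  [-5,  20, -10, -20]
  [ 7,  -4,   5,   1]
x^4 + 18*x^3 + 120*x^2 + 350*x + 375

Expanding det(x·I − A) (e.g. by cofactor expansion or by noting that A is similar to its Jordan form J, which has the same characteristic polynomial as A) gives
  χ_A(x) = x^4 + 18*x^3 + 120*x^2 + 350*x + 375
which factors as (x + 3)*(x + 5)^3. The eigenvalues (with algebraic multiplicities) are λ = -5 with multiplicity 3, λ = -3 with multiplicity 1.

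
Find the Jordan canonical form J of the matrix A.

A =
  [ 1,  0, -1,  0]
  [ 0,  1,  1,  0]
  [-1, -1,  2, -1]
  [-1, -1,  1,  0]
J_3(1) ⊕ J_1(1)

The characteristic polynomial is
  det(x·I − A) = x^4 - 4*x^3 + 6*x^2 - 4*x + 1 = (x - 1)^4

Eigenvalues and multiplicities (the geometric multiplicity of λ is n − rank(A − λI), which equals the number of Jordan blocks for λ):
  λ = 1: algebraic multiplicity = 4, geometric multiplicity = 2

Determining the block sizes for each eigenvalue:
  λ = 1: with am = 4 and gm = 2, the partition is not yet determined (e.g. several partitions of 4 into 2 parts exist). Let N = A − (1)·I. Computing rank(N^1) = 2, rank(N^2) = 1, rank(N^3) = 0; the number of blocks of size ≥ j is rank(N^{j−1}) − rank(N^j), giving [2, 1, 1]. So we have 1 block(s) of size 3, 1 block(s) of size 1 → block sizes [3, 1]

Assembling the blocks gives a Jordan form
J =
  [1, 1, 0, 0]
  [0, 1, 1, 0]
  [0, 0, 1, 0]
  [0, 0, 0, 1]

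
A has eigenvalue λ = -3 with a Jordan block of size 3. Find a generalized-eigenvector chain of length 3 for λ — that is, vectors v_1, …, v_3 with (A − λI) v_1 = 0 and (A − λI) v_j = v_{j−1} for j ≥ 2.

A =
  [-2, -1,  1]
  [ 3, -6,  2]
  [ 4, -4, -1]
A Jordan chain for λ = -3 of length 3:
v_1 = (2, 2, 0)ᵀ
v_2 = (1, 3, 4)ᵀ
v_3 = (1, 0, 0)ᵀ

Let N = A − (-3)·I. We want v_3 with N^3 v_3 = 0 but N^2 v_3 ≠ 0; then v_{j-1} := N · v_j for j = 3, …, 2.

Pick v_3 = (1, 0, 0)ᵀ.
Then v_2 = N · v_3 = (1, 3, 4)ᵀ.
Then v_1 = N · v_2 = (2, 2, 0)ᵀ.

Sanity check: (A − (-3)·I) v_1 = (0, 0, 0)ᵀ = 0. ✓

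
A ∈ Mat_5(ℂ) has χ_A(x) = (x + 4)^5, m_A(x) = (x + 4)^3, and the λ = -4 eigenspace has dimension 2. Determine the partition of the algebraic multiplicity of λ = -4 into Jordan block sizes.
Block sizes for λ = -4: [3, 2]

Step 1 — from the characteristic polynomial, algebraic multiplicity of λ = -4 is 5. From dim ker(A − (-4)·I) = 2, there are exactly 2 Jordan blocks for λ = -4.
Step 2 — from the minimal polynomial, the factor (x + 4)^3 tells us the largest block for λ = -4 has size 3.
Step 3 — with total size 5, 2 blocks, and largest block 3, the block sizes (in nonincreasing order) are [3, 2].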